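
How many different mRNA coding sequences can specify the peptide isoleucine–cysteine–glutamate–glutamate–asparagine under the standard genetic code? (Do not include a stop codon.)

48

Ile: 3 codons.
Cys: 2 codons.
Glu: 2 codons.
Glu: 2 codons.
Asn: 2 codons.
3 × 2 × 2 × 2 × 2 = 48.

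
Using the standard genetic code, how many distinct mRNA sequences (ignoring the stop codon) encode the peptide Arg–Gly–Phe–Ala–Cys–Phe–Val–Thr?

12288

Arg: 6 codons.
Gly: 4 codons.
Phe: 2 codons.
Ala: 4 codons.
Cys: 2 codons.
Phe: 2 codons.
Val: 4 codons.
Thr: 4 codons.
6 × 4 × 2 × 4 × 2 × 2 × 4 × 4 = 12288.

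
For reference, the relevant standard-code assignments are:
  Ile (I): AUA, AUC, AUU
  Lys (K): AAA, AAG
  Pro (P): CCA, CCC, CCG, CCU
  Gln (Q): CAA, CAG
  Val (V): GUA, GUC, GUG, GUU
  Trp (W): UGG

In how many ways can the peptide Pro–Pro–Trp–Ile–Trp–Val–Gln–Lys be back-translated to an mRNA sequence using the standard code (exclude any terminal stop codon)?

768

Pro: 4 codons.
Pro: 4 codons.
Trp: 1 codon.
Ile: 3 codons.
Trp: 1 codon.
Val: 4 codons.
Gln: 2 codons.
Lys: 2 codons.
4 × 4 × 1 × 3 × 1 × 4 × 2 × 2 = 768.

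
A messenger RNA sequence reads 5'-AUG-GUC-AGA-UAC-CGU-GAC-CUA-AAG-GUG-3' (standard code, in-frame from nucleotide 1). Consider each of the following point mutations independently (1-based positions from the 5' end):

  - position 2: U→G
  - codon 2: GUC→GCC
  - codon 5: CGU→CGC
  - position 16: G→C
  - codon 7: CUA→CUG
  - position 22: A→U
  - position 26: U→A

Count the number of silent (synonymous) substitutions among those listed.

2

Codon 1: AUG (Met) → AGG (Arg) — missense.
Codon 2: GUC (Val) → GCC (Ala) — missense.
Codon 5: CGU (Arg) → CGC (Arg) — synonymous.
Codon 6: GAC (Asp) → CAC (His) — missense.
Codon 7: CUA (Leu) → CUG (Leu) — synonymous.
Codon 8: AAG (Lys) → UAG (Stop) — nonsense.
Codon 9: GUG (Val) → GAG (Glu) — missense.
Synonymous: 2 of 7.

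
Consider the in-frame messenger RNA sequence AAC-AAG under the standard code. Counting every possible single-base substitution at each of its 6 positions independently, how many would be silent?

2

Codon 1 (AAC, Asn): 1 synonymous substitution.
Codon 2 (AAG, Lys): 1 synonymous substitution.
Total: 1 + 1 = 2.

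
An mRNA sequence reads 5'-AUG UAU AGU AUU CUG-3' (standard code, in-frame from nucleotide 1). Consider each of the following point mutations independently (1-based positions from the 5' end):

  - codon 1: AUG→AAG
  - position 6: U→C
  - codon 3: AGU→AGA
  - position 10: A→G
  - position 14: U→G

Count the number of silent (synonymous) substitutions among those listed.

Codon 1: AUG (Met) → AAG (Lys) — missense.
Codon 2: UAU (Tyr) → UAC (Tyr) — synonymous.
Codon 3: AGU (Ser) → AGA (Arg) — missense.
Codon 4: AUU (Ile) → GUU (Val) — missense.
Codon 5: CUG (Leu) → CGG (Arg) — missense.
Synonymous: 1 of 5.

1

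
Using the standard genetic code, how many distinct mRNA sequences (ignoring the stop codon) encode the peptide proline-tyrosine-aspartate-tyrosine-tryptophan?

Pro: 4 codons.
Tyr: 2 codons.
Asp: 2 codons.
Tyr: 2 codons.
Trp: 1 codon.
4 × 2 × 2 × 2 × 1 = 32.

32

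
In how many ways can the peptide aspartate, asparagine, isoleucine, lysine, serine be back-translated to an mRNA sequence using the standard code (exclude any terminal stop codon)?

Asp: 2 codons.
Asn: 2 codons.
Ile: 3 codons.
Lys: 2 codons.
Ser: 6 codons.
2 × 2 × 3 × 2 × 6 = 144.

144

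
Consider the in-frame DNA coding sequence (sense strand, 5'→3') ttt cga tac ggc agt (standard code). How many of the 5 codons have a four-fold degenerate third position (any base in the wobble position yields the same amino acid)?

2

Codon 1 TTT (Phe): third position 2-fold.
Codon 2 CGA (Arg): third position 4-fold.
Codon 3 TAC (Tyr): third position 2-fold.
Codon 4 GGC (Gly): third position 4-fold.
Codon 5 AGT (Ser): third position 2-fold.
Four-fold degenerate third positions: 2.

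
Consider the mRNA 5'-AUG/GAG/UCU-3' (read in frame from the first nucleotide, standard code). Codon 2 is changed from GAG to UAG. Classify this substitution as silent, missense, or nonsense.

nonsense

Position 4 falls in codon 2: GAG → Glu.
After the substitution the codon is UAG → Stop.
The new codon is a stop codon, so this is a nonsense mutation.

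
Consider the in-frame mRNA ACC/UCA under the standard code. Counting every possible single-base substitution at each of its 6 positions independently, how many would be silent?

6

Codon 1 (ACC, Thr): 3 synonymous substitutions.
Codon 2 (UCA, Ser): 3 synonymous substitutions.
Total: 3 + 3 = 6.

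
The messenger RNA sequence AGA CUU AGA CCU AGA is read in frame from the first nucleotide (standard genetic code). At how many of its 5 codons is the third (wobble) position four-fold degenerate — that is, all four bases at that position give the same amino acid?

2

Codon 1 AGA (Arg): third position 2-fold.
Codon 2 CUU (Leu): third position 4-fold.
Codon 3 AGA (Arg): third position 2-fold.
Codon 4 CCU (Pro): third position 4-fold.
Codon 5 AGA (Arg): third position 2-fold.
Four-fold degenerate third positions: 2.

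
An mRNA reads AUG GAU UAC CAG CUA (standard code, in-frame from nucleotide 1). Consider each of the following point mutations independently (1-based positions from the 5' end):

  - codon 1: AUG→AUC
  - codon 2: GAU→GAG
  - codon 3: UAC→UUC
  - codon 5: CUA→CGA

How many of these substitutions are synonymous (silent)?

Codon 1: AUG (Met) → AUC (Ile) — missense.
Codon 2: GAU (Asp) → GAG (Glu) — missense.
Codon 3: UAC (Tyr) → UUC (Phe) — missense.
Codon 5: CUA (Leu) → CGA (Arg) — missense.
Synonymous: 0 of 4.

0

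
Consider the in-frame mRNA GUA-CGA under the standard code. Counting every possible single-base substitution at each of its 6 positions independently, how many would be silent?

Codon 1 (GUA, Val): 3 synonymous substitutions.
Codon 2 (CGA, Arg): 4 synonymous substitutions.
Total: 3 + 4 = 7.

7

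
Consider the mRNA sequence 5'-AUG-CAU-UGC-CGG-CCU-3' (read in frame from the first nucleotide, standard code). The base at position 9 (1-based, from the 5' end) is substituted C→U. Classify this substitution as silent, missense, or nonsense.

silent

Position 9 falls in codon 3: UGC → Cys.
After the substitution the codon is UGU → Cys.
Both encode Cys, so the change is synonymous.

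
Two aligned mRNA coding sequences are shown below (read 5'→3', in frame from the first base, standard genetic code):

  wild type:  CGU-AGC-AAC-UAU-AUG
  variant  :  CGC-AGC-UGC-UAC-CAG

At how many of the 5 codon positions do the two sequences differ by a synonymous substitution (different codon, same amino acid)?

Codon 1: CGU Arg / CGC Arg — synonymous.
Codon 2: AGC Ser / AGC Ser — identical.
Codon 3: AAC Asn / UGC Cys — nonsynonymous.
Codon 4: UAU Tyr / UAC Tyr — synonymous.
Codon 5: AUG Met / CAG Gln — nonsynonymous.
Synonymous differences: 2.

2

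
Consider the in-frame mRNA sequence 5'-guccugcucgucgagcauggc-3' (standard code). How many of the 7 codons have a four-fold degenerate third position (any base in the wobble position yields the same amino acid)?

Codon 1 GUC (Val): third position 4-fold.
Codon 2 CUG (Leu): third position 4-fold.
Codon 3 CUC (Leu): third position 4-fold.
Codon 4 GUC (Val): third position 4-fold.
Codon 5 GAG (Glu): third position 2-fold.
Codon 6 CAU (His): third position 2-fold.
Codon 7 GGC (Gly): third position 4-fold.
Four-fold degenerate third positions: 5.

5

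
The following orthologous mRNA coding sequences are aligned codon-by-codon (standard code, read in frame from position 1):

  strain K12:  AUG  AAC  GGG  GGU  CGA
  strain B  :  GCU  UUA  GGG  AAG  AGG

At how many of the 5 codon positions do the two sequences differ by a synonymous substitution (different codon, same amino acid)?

1

Codon 1: AUG Met / GCU Ala — nonsynonymous.
Codon 2: AAC Asn / UUA Leu — nonsynonymous.
Codon 3: GGG Gly / GGG Gly — identical.
Codon 4: GGU Gly / AAG Lys — nonsynonymous.
Codon 5: CGA Arg / AGG Arg — synonymous.
Synonymous differences: 1.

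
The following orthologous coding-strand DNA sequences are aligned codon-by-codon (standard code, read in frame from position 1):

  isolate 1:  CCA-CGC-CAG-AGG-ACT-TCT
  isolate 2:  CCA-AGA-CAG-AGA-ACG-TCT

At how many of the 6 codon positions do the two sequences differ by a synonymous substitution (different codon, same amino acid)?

Codon 1: CCA Pro / CCA Pro — identical.
Codon 2: CGC Arg / AGA Arg — synonymous.
Codon 3: CAG Gln / CAG Gln — identical.
Codon 4: AGG Arg / AGA Arg — synonymous.
Codon 5: ACT Thr / ACG Thr — synonymous.
Codon 6: TCT Ser / TCT Ser — identical.
Synonymous differences: 3.

3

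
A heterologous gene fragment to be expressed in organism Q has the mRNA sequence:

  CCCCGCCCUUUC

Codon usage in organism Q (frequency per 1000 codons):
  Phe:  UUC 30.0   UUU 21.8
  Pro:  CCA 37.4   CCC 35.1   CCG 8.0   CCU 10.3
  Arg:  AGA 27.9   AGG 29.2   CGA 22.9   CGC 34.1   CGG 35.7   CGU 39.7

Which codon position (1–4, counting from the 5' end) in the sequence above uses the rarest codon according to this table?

3

Codon 1 CCC (Pro): 35.1 per 1000.
Codon 2 CGC (Arg): 34.1 per 1000.
Codon 3 CCU (Pro): 10.3 per 1000.
Codon 4 UUC (Phe): 30.0 per 1000.
Lowest frequency is 10.3 at codon 3.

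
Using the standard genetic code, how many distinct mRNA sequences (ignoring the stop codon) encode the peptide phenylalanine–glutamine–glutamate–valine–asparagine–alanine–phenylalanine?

512

Phe: 2 codons.
Gln: 2 codons.
Glu: 2 codons.
Val: 4 codons.
Asn: 2 codons.
Ala: 4 codons.
Phe: 2 codons.
2 × 2 × 2 × 4 × 2 × 4 × 2 = 512.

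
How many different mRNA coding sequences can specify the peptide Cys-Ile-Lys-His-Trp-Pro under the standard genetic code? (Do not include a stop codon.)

96

Cys: 2 codons.
Ile: 3 codons.
Lys: 2 codons.
His: 2 codons.
Trp: 1 codon.
Pro: 4 codons.
2 × 3 × 2 × 2 × 1 × 4 = 96.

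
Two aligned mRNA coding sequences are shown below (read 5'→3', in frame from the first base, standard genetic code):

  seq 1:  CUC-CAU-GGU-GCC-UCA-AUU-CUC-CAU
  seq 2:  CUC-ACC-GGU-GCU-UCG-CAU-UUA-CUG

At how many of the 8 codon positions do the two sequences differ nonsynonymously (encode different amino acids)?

3

Codon 1: CUC Leu / CUC Leu — identical.
Codon 2: CAU His / ACC Thr — nonsynonymous.
Codon 3: GGU Gly / GGU Gly — identical.
Codon 4: GCC Ala / GCU Ala — synonymous.
Codon 5: UCA Ser / UCG Ser — synonymous.
Codon 6: AUU Ile / CAU His — nonsynonymous.
Codon 7: CUC Leu / UUA Leu — synonymous.
Codon 8: CAU His / CUG Leu — nonsynonymous.
Nonsynonymous differences: 3.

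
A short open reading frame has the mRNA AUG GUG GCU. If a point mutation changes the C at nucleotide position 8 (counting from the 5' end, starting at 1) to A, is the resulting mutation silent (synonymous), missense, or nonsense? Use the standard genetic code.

missense

Position 8 falls in codon 3: GCU → Ala.
After the substitution the codon is GAU → Asp.
Ala ≠ Asp, so this is a missense mutation.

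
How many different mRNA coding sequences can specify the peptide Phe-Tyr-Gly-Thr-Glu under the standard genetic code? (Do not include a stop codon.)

Phe: 2 codons.
Tyr: 2 codons.
Gly: 4 codons.
Thr: 4 codons.
Glu: 2 codons.
2 × 2 × 4 × 4 × 2 = 128.

128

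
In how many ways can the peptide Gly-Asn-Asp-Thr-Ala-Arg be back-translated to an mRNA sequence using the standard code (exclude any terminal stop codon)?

1536

Gly: 4 codons.
Asn: 2 codons.
Asp: 2 codons.
Thr: 4 codons.
Ala: 4 codons.
Arg: 6 codons.
4 × 2 × 2 × 4 × 4 × 6 = 1536.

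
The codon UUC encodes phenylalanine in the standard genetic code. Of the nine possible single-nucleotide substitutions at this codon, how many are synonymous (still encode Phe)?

1

Position 1: none → 0 synonymous.
Position 2: none → 0 synonymous.
Position 3: UUU → 1 synonymous.
Total: 0 + 0 + 1 = 1.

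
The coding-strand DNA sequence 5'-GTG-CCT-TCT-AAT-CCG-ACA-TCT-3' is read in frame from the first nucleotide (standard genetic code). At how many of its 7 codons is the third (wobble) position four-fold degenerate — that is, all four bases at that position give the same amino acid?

6

Codon 1 GTG (Val): third position 4-fold.
Codon 2 CCT (Pro): third position 4-fold.
Codon 3 TCT (Ser): third position 4-fold.
Codon 4 AAT (Asn): third position 2-fold.
Codon 5 CCG (Pro): third position 4-fold.
Codon 6 ACA (Thr): third position 4-fold.
Codon 7 TCT (Ser): third position 4-fold.
Four-fold degenerate third positions: 6.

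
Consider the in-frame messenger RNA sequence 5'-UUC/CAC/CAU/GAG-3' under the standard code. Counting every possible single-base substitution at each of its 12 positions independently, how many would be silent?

Codon 1 (UUC, Phe): 1 synonymous substitution.
Codon 2 (CAC, His): 1 synonymous substitution.
Codon 3 (CAU, His): 1 synonymous substitution.
Codon 4 (GAG, Glu): 1 synonymous substitution.
Total: 1 + 1 + 1 + 1 = 4.

4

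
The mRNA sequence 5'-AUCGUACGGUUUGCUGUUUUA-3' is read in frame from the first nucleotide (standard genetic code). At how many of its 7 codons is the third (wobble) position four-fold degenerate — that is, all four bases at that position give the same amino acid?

4

Codon 1 AUC (Ile): third position 3-fold.
Codon 2 GUA (Val): third position 4-fold.
Codon 3 CGG (Arg): third position 4-fold.
Codon 4 UUU (Phe): third position 2-fold.
Codon 5 GCU (Ala): third position 4-fold.
Codon 6 GUU (Val): third position 4-fold.
Codon 7 UUA (Leu): third position 2-fold.
Four-fold degenerate third positions: 4.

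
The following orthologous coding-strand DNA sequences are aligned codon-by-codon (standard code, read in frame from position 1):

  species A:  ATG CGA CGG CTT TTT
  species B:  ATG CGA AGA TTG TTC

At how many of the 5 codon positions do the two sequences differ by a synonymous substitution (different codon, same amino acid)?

3

Codon 1: ATG Met / ATG Met — identical.
Codon 2: CGA Arg / CGA Arg — identical.
Codon 3: CGG Arg / AGA Arg — synonymous.
Codon 4: CTT Leu / TTG Leu — synonymous.
Codon 5: TTT Phe / TTC Phe — synonymous.
Synonymous differences: 3.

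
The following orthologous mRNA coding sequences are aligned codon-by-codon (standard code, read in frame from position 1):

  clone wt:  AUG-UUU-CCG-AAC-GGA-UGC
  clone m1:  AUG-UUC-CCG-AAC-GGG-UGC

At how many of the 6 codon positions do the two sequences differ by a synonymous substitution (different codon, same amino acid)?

Codon 1: AUG Met / AUG Met — identical.
Codon 2: UUU Phe / UUC Phe — synonymous.
Codon 3: CCG Pro / CCG Pro — identical.
Codon 4: AAC Asn / AAC Asn — identical.
Codon 5: GGA Gly / GGG Gly — synonymous.
Codon 6: UGC Cys / UGC Cys — identical.
Synonymous differences: 2.

2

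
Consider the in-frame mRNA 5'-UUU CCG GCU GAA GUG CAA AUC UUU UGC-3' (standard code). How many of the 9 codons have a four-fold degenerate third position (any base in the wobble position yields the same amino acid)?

3

Codon 1 UUU (Phe): third position 2-fold.
Codon 2 CCG (Pro): third position 4-fold.
Codon 3 GCU (Ala): third position 4-fold.
Codon 4 GAA (Glu): third position 2-fold.
Codon 5 GUG (Val): third position 4-fold.
Codon 6 CAA (Gln): third position 2-fold.
Codon 7 AUC (Ile): third position 3-fold.
Codon 8 UUU (Phe): third position 2-fold.
Codon 9 UGC (Cys): third position 2-fold.
Four-fold degenerate third positions: 3.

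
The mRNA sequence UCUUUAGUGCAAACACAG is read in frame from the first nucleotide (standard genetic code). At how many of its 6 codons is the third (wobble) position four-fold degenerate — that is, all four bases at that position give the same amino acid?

3

Codon 1 UCU (Ser): third position 4-fold.
Codon 2 UUA (Leu): third position 2-fold.
Codon 3 GUG (Val): third position 4-fold.
Codon 4 CAA (Gln): third position 2-fold.
Codon 5 ACA (Thr): third position 4-fold.
Codon 6 CAG (Gln): third position 2-fold.
Four-fold degenerate third positions: 3.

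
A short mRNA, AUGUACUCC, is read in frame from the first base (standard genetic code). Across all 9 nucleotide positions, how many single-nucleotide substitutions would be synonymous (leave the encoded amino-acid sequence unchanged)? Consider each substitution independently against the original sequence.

4

Codon 1 (AUG, Met): 0 synonymous substitutions.
Codon 2 (UAC, Tyr): 1 synonymous substitution.
Codon 3 (UCC, Ser): 3 synonymous substitutions.
Total: 0 + 1 + 3 = 4.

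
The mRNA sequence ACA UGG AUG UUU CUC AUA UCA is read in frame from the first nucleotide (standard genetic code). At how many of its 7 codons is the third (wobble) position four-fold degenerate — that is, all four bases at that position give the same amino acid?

Codon 1 ACA (Thr): third position 4-fold.
Codon 2 UGG (Trp): third position 1-fold.
Codon 3 AUG (Met): third position 1-fold.
Codon 4 UUU (Phe): third position 2-fold.
Codon 5 CUC (Leu): third position 4-fold.
Codon 6 AUA (Ile): third position 3-fold.
Codon 7 UCA (Ser): third position 4-fold.
Four-fold degenerate third positions: 3.

3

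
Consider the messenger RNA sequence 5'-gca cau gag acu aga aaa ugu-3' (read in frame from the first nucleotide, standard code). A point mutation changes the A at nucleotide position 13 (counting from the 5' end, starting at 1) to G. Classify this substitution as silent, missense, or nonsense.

Position 13 falls in codon 5: AGA → Arg.
After the substitution the codon is GGA → Gly.
Arg ≠ Gly, so this is a missense mutation.

missense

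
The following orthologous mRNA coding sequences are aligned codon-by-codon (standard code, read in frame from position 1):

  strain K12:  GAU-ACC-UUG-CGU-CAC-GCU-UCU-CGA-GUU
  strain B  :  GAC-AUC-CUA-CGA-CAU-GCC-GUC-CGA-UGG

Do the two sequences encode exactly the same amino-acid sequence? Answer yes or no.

no

Codon 1: GAU Asp / GAC Asp — synonymous.
Codon 2: ACC Thr / AUC Ile — nonsynonymous.
Codon 3: UUG Leu / CUA Leu — synonymous.
Codon 4: CGU Arg / CGA Arg — synonymous.
Codon 5: CAC His / CAU His — synonymous.
Codon 6: GCU Ala / GCC Ala — synonymous.
Codon 7: UCU Ser / GUC Val — nonsynonymous.
Codon 8: CGA Arg / CGA Arg — identical.
Codon 9: GUU Val / UGG Trp — nonsynonymous.
Nonsynonymous differences: 3 → different protein.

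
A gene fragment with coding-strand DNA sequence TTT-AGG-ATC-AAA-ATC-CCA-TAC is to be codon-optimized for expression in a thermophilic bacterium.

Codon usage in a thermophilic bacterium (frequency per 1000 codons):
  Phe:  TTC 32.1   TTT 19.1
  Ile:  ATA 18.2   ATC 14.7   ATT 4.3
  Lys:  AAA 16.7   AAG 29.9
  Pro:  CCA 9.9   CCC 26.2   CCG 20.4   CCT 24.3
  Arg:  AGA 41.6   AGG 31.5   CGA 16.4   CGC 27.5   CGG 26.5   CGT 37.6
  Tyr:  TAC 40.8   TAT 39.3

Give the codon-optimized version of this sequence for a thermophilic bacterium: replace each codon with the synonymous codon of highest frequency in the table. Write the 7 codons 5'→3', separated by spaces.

Codon 1 (Phe): best is TTC at 32.1.
Codon 2 (Arg): best is AGA at 41.6.
Codon 3 (Ile): best is ATA at 18.2.
Codon 4 (Lys): best is AAG at 29.9.
Codon 5 (Ile): best is ATA at 18.2.
Codon 6 (Pro): best is CCC at 26.2.
Codon 7 (Tyr): best is TAC at 40.8.

TTC AGA ATA AAG ATA CCC TAC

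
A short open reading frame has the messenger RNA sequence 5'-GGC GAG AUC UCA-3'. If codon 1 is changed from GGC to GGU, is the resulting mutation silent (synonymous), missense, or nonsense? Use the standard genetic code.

Position 3 falls in codon 1: GGC → Gly.
After the substitution the codon is GGU → Gly.
Both encode Gly, so the change is synonymous.

silent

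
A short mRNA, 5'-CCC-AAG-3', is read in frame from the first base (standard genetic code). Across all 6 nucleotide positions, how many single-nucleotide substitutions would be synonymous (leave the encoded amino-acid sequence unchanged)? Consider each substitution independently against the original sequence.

Codon 1 (CCC, Pro): 3 synonymous substitutions.
Codon 2 (AAG, Lys): 1 synonymous substitution.
Total: 3 + 1 = 4.

4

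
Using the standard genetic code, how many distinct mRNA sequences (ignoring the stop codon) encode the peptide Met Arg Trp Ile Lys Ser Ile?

Met: 1 codon.
Arg: 6 codons.
Trp: 1 codon.
Ile: 3 codons.
Lys: 2 codons.
Ser: 6 codons.
Ile: 3 codons.
1 × 6 × 1 × 3 × 2 × 6 × 3 = 648.

648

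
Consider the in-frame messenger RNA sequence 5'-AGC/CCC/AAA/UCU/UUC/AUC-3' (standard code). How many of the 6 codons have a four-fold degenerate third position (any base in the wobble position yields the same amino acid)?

2

Codon 1 AGC (Ser): third position 2-fold.
Codon 2 CCC (Pro): third position 4-fold.
Codon 3 AAA (Lys): third position 2-fold.
Codon 4 UCU (Ser): third position 4-fold.
Codon 5 UUC (Phe): third position 2-fold.
Codon 6 AUC (Ile): third position 3-fold.
Four-fold degenerate third positions: 2.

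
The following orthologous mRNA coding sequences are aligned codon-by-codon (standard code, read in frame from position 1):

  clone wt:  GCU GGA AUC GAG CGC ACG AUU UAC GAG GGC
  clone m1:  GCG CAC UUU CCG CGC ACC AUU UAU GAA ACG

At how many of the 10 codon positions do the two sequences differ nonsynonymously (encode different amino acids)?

Codon 1: GCU Ala / GCG Ala — synonymous.
Codon 2: GGA Gly / CAC His — nonsynonymous.
Codon 3: AUC Ile / UUU Phe — nonsynonymous.
Codon 4: GAG Glu / CCG Pro — nonsynonymous.
Codon 5: CGC Arg / CGC Arg — identical.
Codon 6: ACG Thr / ACC Thr — synonymous.
Codon 7: AUU Ile / AUU Ile — identical.
Codon 8: UAC Tyr / UAU Tyr — synonymous.
Codon 9: GAG Glu / GAA Glu — synonymous.
Codon 10: GGC Gly / ACG Thr — nonsynonymous.
Nonsynonymous differences: 4.

4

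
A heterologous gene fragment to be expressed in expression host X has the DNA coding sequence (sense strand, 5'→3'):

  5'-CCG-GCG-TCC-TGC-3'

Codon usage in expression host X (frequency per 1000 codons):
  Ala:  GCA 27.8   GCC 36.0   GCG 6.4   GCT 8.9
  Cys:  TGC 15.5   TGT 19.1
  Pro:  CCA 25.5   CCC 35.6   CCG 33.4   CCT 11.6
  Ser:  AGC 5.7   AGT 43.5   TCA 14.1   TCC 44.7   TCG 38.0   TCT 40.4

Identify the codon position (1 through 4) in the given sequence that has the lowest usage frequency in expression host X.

2

Codon 1 CCG (Pro): 33.4 per 1000.
Codon 2 GCG (Ala): 6.4 per 1000.
Codon 3 TCC (Ser): 44.7 per 1000.
Codon 4 TGC (Cys): 15.5 per 1000.
Lowest frequency is 6.4 at codon 2.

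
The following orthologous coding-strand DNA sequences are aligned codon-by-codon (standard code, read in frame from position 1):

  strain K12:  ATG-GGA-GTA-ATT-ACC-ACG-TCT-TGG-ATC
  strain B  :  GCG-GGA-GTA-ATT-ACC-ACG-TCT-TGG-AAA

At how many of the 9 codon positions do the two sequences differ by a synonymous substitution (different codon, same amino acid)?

Codon 1: ATG Met / GCG Ala — nonsynonymous.
Codon 2: GGA Gly / GGA Gly — identical.
Codon 3: GTA Val / GTA Val — identical.
Codon 4: ATT Ile / ATT Ile — identical.
Codon 5: ACC Thr / ACC Thr — identical.
Codon 6: ACG Thr / ACG Thr — identical.
Codon 7: TCT Ser / TCT Ser — identical.
Codon 8: TGG Trp / TGG Trp — identical.
Codon 9: ATC Ile / AAA Lys — nonsynonymous.
Synonymous differences: 0.

0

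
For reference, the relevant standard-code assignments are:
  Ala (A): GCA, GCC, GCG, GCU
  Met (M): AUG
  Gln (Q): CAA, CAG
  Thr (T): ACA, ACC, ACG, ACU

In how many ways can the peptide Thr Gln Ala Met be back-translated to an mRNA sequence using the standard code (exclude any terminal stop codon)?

32

Thr: 4 codons.
Gln: 2 codons.
Ala: 4 codons.
Met: 1 codon.
4 × 2 × 4 × 1 = 32.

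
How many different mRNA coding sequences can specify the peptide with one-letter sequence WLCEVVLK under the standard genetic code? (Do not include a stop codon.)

Trp: 1 codon.
Leu: 6 codons.
Cys: 2 codons.
Glu: 2 codons.
Val: 4 codons.
Val: 4 codons.
Leu: 6 codons.
Lys: 2 codons.
1 × 6 × 2 × 2 × 4 × 4 × 6 × 2 = 4608.

4608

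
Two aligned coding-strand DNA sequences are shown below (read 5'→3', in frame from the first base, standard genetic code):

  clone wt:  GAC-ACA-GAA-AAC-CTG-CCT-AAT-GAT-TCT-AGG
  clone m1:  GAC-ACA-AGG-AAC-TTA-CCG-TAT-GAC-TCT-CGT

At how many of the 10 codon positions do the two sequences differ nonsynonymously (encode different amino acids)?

2

Codon 1: GAC Asp / GAC Asp — identical.
Codon 2: ACA Thr / ACA Thr — identical.
Codon 3: GAA Glu / AGG Arg — nonsynonymous.
Codon 4: AAC Asn / AAC Asn — identical.
Codon 5: CTG Leu / TTA Leu — synonymous.
Codon 6: CCT Pro / CCG Pro — synonymous.
Codon 7: AAT Asn / TAT Tyr — nonsynonymous.
Codon 8: GAT Asp / GAC Asp — synonymous.
Codon 9: TCT Ser / TCT Ser — identical.
Codon 10: AGG Arg / CGT Arg — synonymous.
Nonsynonymous differences: 2.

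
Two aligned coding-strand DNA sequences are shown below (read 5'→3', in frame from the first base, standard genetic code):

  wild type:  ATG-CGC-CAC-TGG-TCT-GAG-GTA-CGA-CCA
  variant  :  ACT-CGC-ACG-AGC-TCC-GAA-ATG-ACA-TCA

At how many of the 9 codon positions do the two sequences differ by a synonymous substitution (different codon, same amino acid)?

2

Codon 1: ATG Met / ACT Thr — nonsynonymous.
Codon 2: CGC Arg / CGC Arg — identical.
Codon 3: CAC His / ACG Thr — nonsynonymous.
Codon 4: TGG Trp / AGC Ser — nonsynonymous.
Codon 5: TCT Ser / TCC Ser — synonymous.
Codon 6: GAG Glu / GAA Glu — synonymous.
Codon 7: GTA Val / ATG Met — nonsynonymous.
Codon 8: CGA Arg / ACA Thr — nonsynonymous.
Codon 9: CCA Pro / TCA Ser — nonsynonymous.
Synonymous differences: 2.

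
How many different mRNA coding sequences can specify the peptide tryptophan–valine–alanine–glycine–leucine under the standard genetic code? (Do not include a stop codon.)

384

Trp: 1 codon.
Val: 4 codons.
Ala: 4 codons.
Gly: 4 codons.
Leu: 6 codons.
1 × 4 × 4 × 4 × 6 = 384.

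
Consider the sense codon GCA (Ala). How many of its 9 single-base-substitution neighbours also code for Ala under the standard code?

3

Position 1: none → 0 synonymous.
Position 2: none → 0 synonymous.
Position 3: GCT, GCC, GCG → 3 synonymous.
Total: 0 + 0 + 3 = 3.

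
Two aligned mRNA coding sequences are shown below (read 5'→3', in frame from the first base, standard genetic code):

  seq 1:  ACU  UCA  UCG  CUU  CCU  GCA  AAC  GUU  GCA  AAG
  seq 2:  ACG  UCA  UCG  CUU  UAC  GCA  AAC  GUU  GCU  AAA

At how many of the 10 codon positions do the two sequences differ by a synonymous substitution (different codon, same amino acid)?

Codon 1: ACU Thr / ACG Thr — synonymous.
Codon 2: UCA Ser / UCA Ser — identical.
Codon 3: UCG Ser / UCG Ser — identical.
Codon 4: CUU Leu / CUU Leu — identical.
Codon 5: CCU Pro / UAC Tyr — nonsynonymous.
Codon 6: GCA Ala / GCA Ala — identical.
Codon 7: AAC Asn / AAC Asn — identical.
Codon 8: GUU Val / GUU Val — identical.
Codon 9: GCA Ala / GCU Ala — synonymous.
Codon 10: AAG Lys / AAA Lys — synonymous.
Synonymous differences: 3.

3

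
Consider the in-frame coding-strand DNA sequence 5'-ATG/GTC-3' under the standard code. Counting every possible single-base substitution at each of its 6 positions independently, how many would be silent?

3

Codon 1 (ATG, Met): 0 synonymous substitutions.
Codon 2 (GTC, Val): 3 synonymous substitutions.
Total: 0 + 3 = 3.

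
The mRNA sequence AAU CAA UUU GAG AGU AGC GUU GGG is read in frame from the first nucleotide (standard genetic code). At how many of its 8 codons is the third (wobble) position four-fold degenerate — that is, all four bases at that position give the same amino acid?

2

Codon 1 AAU (Asn): third position 2-fold.
Codon 2 CAA (Gln): third position 2-fold.
Codon 3 UUU (Phe): third position 2-fold.
Codon 4 GAG (Glu): third position 2-fold.
Codon 5 AGU (Ser): third position 2-fold.
Codon 6 AGC (Ser): third position 2-fold.
Codon 7 GUU (Val): third position 4-fold.
Codon 8 GGG (Gly): third position 4-fold.
Four-fold degenerate third positions: 2.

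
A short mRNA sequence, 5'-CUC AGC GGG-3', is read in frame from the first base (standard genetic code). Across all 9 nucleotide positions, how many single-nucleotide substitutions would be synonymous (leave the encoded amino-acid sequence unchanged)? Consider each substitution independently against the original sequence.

Codon 1 (CUC, Leu): 3 synonymous substitutions.
Codon 2 (AGC, Ser): 1 synonymous substitution.
Codon 3 (GGG, Gly): 3 synonymous substitutions.
Total: 3 + 1 + 3 = 7.

7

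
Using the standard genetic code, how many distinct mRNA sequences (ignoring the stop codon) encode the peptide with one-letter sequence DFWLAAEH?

Asp: 2 codons.
Phe: 2 codons.
Trp: 1 codon.
Leu: 6 codons.
Ala: 4 codons.
Ala: 4 codons.
Glu: 2 codons.
His: 2 codons.
2 × 2 × 1 × 6 × 4 × 4 × 2 × 2 = 1536.

1536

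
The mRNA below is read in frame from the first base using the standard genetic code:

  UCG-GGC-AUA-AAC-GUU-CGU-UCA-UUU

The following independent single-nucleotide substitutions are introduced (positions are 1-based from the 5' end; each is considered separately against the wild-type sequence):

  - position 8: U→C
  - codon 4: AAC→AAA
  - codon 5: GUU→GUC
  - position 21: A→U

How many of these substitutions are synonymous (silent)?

2

Codon 3: AUA (Ile) → ACA (Thr) — missense.
Codon 4: AAC (Asn) → AAA (Lys) — missense.
Codon 5: GUU (Val) → GUC (Val) — synonymous.
Codon 7: UCA (Ser) → UCU (Ser) — synonymous.
Synonymous: 2 of 4.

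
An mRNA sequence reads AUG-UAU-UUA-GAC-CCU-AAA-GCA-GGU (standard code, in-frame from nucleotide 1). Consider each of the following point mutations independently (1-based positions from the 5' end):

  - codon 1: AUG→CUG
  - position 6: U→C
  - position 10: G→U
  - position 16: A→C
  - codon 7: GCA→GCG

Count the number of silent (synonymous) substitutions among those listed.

Codon 1: AUG (Met) → CUG (Leu) — missense.
Codon 2: UAU (Tyr) → UAC (Tyr) — synonymous.
Codon 4: GAC (Asp) → UAC (Tyr) — missense.
Codon 6: AAA (Lys) → CAA (Gln) — missense.
Codon 7: GCA (Ala) → GCG (Ala) — synonymous.
Synonymous: 2 of 5.

2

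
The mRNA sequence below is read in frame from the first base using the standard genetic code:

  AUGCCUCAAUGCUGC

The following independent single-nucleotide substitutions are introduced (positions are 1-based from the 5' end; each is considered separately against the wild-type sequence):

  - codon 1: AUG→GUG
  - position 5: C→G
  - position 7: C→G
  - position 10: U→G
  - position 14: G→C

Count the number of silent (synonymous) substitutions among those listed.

Codon 1: AUG (Met) → GUG (Val) — missense.
Codon 2: CCU (Pro) → CGU (Arg) — missense.
Codon 3: CAA (Gln) → GAA (Glu) — missense.
Codon 4: UGC (Cys) → GGC (Gly) — missense.
Codon 5: UGC (Cys) → UCC (Ser) — missense.
Synonymous: 0 of 5.

0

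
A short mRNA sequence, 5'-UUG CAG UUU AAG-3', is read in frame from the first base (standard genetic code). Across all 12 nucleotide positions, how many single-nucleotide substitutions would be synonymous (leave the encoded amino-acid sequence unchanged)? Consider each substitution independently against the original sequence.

5

Codon 1 (UUG, Leu): 2 synonymous substitutions.
Codon 2 (CAG, Gln): 1 synonymous substitution.
Codon 3 (UUU, Phe): 1 synonymous substitution.
Codon 4 (AAG, Lys): 1 synonymous substitution.
Total: 2 + 1 + 1 + 1 = 5.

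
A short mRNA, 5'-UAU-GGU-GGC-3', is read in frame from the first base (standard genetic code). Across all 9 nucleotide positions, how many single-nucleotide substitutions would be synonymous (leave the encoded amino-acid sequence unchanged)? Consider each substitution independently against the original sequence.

7

Codon 1 (UAU, Tyr): 1 synonymous substitution.
Codon 2 (GGU, Gly): 3 synonymous substitutions.
Codon 3 (GGC, Gly): 3 synonymous substitutions.
Total: 1 + 3 + 3 = 7.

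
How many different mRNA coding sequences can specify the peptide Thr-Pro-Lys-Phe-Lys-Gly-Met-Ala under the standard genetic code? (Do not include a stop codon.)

2048

Thr: 4 codons.
Pro: 4 codons.
Lys: 2 codons.
Phe: 2 codons.
Lys: 2 codons.
Gly: 4 codons.
Met: 1 codon.
Ala: 4 codons.
4 × 4 × 2 × 2 × 2 × 4 × 1 × 4 = 2048.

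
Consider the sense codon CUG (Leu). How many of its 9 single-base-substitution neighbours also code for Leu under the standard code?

4

Position 1: UUG → 1 synonymous.
Position 2: none → 0 synonymous.
Position 3: CUU, CUC, CUA → 3 synonymous.
Total: 1 + 0 + 3 = 4.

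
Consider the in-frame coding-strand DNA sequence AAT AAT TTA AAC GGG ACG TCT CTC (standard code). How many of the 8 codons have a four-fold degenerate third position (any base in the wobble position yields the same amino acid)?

4

Codon 1 AAT (Asn): third position 2-fold.
Codon 2 AAT (Asn): third position 2-fold.
Codon 3 TTA (Leu): third position 2-fold.
Codon 4 AAC (Asn): third position 2-fold.
Codon 5 GGG (Gly): third position 4-fold.
Codon 6 ACG (Thr): third position 4-fold.
Codon 7 TCT (Ser): third position 4-fold.
Codon 8 CTC (Leu): third position 4-fold.
Four-fold degenerate third positions: 4.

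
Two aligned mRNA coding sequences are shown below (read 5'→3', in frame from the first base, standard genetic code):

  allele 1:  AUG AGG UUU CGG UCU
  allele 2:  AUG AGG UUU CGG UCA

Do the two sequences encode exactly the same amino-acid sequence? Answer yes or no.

yes

Codon 1: AUG Met / AUG Met — identical.
Codon 2: AGG Arg / AGG Arg — identical.
Codon 3: UUU Phe / UUU Phe — identical.
Codon 4: CGG Arg / CGG Arg — identical.
Codon 5: UCU Ser / UCA Ser — synonymous.
Nonsynonymous differences: 0 → same protein.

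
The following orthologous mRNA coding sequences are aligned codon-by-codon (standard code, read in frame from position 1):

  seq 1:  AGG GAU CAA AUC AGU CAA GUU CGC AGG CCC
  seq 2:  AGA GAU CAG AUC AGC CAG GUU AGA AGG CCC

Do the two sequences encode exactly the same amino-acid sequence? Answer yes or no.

yes

Codon 1: AGG Arg / AGA Arg — synonymous.
Codon 2: GAU Asp / GAU Asp — identical.
Codon 3: CAA Gln / CAG Gln — synonymous.
Codon 4: AUC Ile / AUC Ile — identical.
Codon 5: AGU Ser / AGC Ser — synonymous.
Codon 6: CAA Gln / CAG Gln — synonymous.
Codon 7: GUU Val / GUU Val — identical.
Codon 8: CGC Arg / AGA Arg — synonymous.
Codon 9: AGG Arg / AGG Arg — identical.
Codon 10: CCC Pro / CCC Pro — identical.
Nonsynonymous differences: 0 → same protein.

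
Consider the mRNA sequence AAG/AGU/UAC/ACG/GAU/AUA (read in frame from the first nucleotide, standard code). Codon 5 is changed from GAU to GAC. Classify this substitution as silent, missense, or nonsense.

silent

Position 15 falls in codon 5: GAU → Asp.
After the substitution the codon is GAC → Asp.
Both encode Asp, so the change is synonymous.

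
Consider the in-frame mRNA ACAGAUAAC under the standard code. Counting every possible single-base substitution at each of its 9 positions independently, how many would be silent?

5

Codon 1 (ACA, Thr): 3 synonymous substitutions.
Codon 2 (GAU, Asp): 1 synonymous substitution.
Codon 3 (AAC, Asn): 1 synonymous substitution.
Total: 3 + 1 + 1 = 5.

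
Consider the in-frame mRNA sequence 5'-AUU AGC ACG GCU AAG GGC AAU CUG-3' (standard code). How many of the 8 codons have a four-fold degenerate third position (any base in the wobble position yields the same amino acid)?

4

Codon 1 AUU (Ile): third position 3-fold.
Codon 2 AGC (Ser): third position 2-fold.
Codon 3 ACG (Thr): third position 4-fold.
Codon 4 GCU (Ala): third position 4-fold.
Codon 5 AAG (Lys): third position 2-fold.
Codon 6 GGC (Gly): third position 4-fold.
Codon 7 AAU (Asn): third position 2-fold.
Codon 8 CUG (Leu): third position 4-fold.
Four-fold degenerate third positions: 4.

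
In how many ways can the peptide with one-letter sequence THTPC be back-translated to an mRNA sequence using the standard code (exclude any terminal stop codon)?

Thr: 4 codons.
His: 2 codons.
Thr: 4 codons.
Pro: 4 codons.
Cys: 2 codons.
4 × 2 × 4 × 4 × 2 = 256.

256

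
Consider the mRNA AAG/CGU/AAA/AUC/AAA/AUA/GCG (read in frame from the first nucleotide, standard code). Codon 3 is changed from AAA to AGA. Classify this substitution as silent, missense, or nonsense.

missense

Position 8 falls in codon 3: AAA → Lys.
After the substitution the codon is AGA → Arg.
Lys ≠ Arg, so this is a missense mutation.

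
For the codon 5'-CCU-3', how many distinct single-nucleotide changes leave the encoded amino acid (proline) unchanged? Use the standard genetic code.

3

Position 1: none → 0 synonymous.
Position 2: none → 0 synonymous.
Position 3: CCC, CCA, CCG → 3 synonymous.
Total: 0 + 0 + 3 = 3.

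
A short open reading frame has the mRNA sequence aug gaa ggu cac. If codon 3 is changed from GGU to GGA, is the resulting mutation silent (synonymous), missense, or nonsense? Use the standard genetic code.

Position 9 falls in codon 3: GGU → Gly.
After the substitution the codon is GGA → Gly.
Both encode Gly, so the change is synonymous.

silent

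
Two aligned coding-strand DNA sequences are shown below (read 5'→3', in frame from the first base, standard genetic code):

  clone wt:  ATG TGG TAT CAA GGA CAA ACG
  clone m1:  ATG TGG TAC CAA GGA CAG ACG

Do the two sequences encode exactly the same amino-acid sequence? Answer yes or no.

yes

Codon 1: ATG Met / ATG Met — identical.
Codon 2: TGG Trp / TGG Trp — identical.
Codon 3: TAT Tyr / TAC Tyr — synonymous.
Codon 4: CAA Gln / CAA Gln — identical.
Codon 5: GGA Gly / GGA Gly — identical.
Codon 6: CAA Gln / CAG Gln — synonymous.
Codon 7: ACG Thr / ACG Thr — identical.
Nonsynonymous differences: 0 → same protein.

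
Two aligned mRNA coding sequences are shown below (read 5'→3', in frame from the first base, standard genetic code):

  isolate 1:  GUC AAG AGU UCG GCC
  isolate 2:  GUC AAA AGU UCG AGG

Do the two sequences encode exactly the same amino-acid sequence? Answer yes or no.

Codon 1: GUC Val / GUC Val — identical.
Codon 2: AAG Lys / AAA Lys — synonymous.
Codon 3: AGU Ser / AGU Ser — identical.
Codon 4: UCG Ser / UCG Ser — identical.
Codon 5: GCC Ala / AGG Arg — nonsynonymous.
Nonsynonymous differences: 1 → different protein.

no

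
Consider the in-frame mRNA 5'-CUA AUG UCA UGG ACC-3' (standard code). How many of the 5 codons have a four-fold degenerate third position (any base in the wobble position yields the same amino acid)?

3

Codon 1 CUA (Leu): third position 4-fold.
Codon 2 AUG (Met): third position 1-fold.
Codon 3 UCA (Ser): third position 4-fold.
Codon 4 UGG (Trp): third position 1-fold.
Codon 5 ACC (Thr): third position 4-fold.
Four-fold degenerate third positions: 3.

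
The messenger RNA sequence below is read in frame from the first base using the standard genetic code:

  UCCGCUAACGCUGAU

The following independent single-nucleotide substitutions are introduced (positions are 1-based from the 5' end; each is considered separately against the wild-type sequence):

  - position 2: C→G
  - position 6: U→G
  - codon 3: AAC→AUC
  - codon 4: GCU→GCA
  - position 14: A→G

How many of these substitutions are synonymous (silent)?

2

Codon 1: UCC (Ser) → UGC (Cys) — missense.
Codon 2: GCU (Ala) → GCG (Ala) — synonymous.
Codon 3: AAC (Asn) → AUC (Ile) — missense.
Codon 4: GCU (Ala) → GCA (Ala) — synonymous.
Codon 5: GAU (Asp) → GGU (Gly) — missense.
Synonymous: 2 of 5.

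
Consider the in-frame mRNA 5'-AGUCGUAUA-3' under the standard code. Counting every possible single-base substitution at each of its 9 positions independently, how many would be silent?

Codon 1 (AGU, Ser): 1 synonymous substitution.
Codon 2 (CGU, Arg): 3 synonymous substitutions.
Codon 3 (AUA, Ile): 2 synonymous substitutions.
Total: 1 + 3 + 2 = 6.

6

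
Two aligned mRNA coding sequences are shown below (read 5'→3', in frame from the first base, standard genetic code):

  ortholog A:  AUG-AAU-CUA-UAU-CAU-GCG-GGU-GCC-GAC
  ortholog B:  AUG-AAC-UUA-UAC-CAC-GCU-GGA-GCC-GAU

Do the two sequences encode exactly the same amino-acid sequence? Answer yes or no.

Codon 1: AUG Met / AUG Met — identical.
Codon 2: AAU Asn / AAC Asn — synonymous.
Codon 3: CUA Leu / UUA Leu — synonymous.
Codon 4: UAU Tyr / UAC Tyr — synonymous.
Codon 5: CAU His / CAC His — synonymous.
Codon 6: GCG Ala / GCU Ala — synonymous.
Codon 7: GGU Gly / GGA Gly — synonymous.
Codon 8: GCC Ala / GCC Ala — identical.
Codon 9: GAC Asp / GAU Asp — synonymous.
Nonsynonymous differences: 0 → same protein.

yes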